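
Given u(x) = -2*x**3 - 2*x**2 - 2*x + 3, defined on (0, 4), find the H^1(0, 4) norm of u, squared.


||u||_{H^1}^2 = 988284/35

The H^1 norm (squared) on an interval (0, L) is
  ||u||_{H^1}^2 = ∫_0^L u(x)^2 dx + ∫_0^L u'(x)^2 dx.
Compute u'(x) = -6*x**2 - 4*x - 2.
Then u(x)^2 = 4*x**6 + 8*x**5 + 12*x**4 - 4*x**3 - 8*x**2 - 12*x + 9 and u'(x)^2 = 36*x**4 + 48*x**3 + 40*x**2 + 16*x + 4.
Integrate each monomial from 0 to 4 using ∫_0^4 c·x^n dx = c·4^(n+1)/(n+1):
  ∫_0^4 u(x)^2 dx = ∫_0^4 (4*x^6 + 8*x^5 + 12*x^4 - 4*x^3 - 8*x^2 - 12*x + 9) dx. Term by term:
    ∫_0^4 4*x^6 dx = 65536/7;  ∫_0^4 8*x^5 dx = 16384/3;  ∫_0^4 12*x^4 dx = 12288/5;
    ∫_0^4 -4*x^3 dx = -256;  ∫_0^4 -8*x^2 dx = -512/3;  ∫_0^4 -12*x dx = -96;
    ∫_0^4 9 dx = 36.
  Sum: 65536/7 + 16384/3 + 12288/5 − 256 − 512/3 − 96 + 36 = 1763428/105.
  ∫_0^4 u'(x)^2 dx = ∫_0^4 (36*x^4 + 48*x^3 + 40*x^2 + 16*x + 4) dx. Term by term:
    ∫_0^4 36*x^4 dx = 36864/5;  ∫_0^4 48*x^3 dx = 3072;  ∫_0^4 40*x^2 dx = 2560/3;
    ∫_0^4 16*x dx = 128;  ∫_0^4 4 dx = 16.
  Sum: 36864/5 + 3072 + 2560/3 + 128 + 16 = 171632/15.
Adding: ||u||_{H^1}^2 = 1763428/105 + 171632/15 = 988284/35.


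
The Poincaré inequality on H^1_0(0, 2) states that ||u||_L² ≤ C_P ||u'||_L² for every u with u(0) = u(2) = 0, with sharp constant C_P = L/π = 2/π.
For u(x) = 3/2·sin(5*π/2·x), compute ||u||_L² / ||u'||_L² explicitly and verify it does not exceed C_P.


||u||_L² / ||u'||_L² = 2/(5*π) < C_P = 2/π.

u(x) = 3/2·sin(5*π/2·x), so u'(x) = 15*π*cos(5*π*x/2)/4.
Writing u(x) = A·sin(kπx/L) with A = 3/2 and k = 5, use ∫_0^L sin²(kπx/L) dx = L/2 and ∫_0^L cos²(kπx/L) dx = L/2.
u² = 9/4·sin²(5*π/2·x) and (u')² = 225*π^2/16·cos²(5*π/2·x), and each of sin², cos² integrates to L/2 = 1 over (0, 2).
∫_0^2 u² dx = 9/4, so ||u||_L² = 3/2.
∫_0^2 (u')² dx = 225*π^2/16, so ||u'||_L² = 15*π/4.
Ratio ||u||_L² / ||u'||_L² = 2/(5*π).
Sharp Poincaré constant on H^1_0(0, 2) is C_P = L/π = 2/π, achieved by sin(π/2·x).
This is the k = 5 harmonic; the ratio L/(kπ) is strictly less than C_P = L/π, consistent with the sharp inequality ||u||_L² ≤ C_P ||u'||_L².


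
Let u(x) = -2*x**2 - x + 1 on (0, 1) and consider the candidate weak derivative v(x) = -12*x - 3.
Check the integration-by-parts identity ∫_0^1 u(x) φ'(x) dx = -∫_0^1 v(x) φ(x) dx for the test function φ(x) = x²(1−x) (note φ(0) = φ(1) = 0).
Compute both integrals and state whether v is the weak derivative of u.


LHS = 17/60, RHS = 17/20. No, v is not the weak derivative of u.

u(x) = -2*x**2 - x + 1, classical derivative u'(x) = -4*x - 1.
φ(x) = x²(1−x), so φ'(x) = x*(2 - 3*x).
Note φ(0) = φ(1) = 0, so the boundary term u·φ vanishes.
LHS = ∫_0^1 u(x) φ'(x) dx = ∫_0^1 (6*x^4 - x^3 - 5*x^2 + 2*x) dx. Term by term:
  ∫_0^1 6*x^4 dx = 6/5;  ∫_0^1 -x^3 dx = -1/4;  ∫_0^1 -5*x^2 dx = -5/3;
  ∫_0^1 2*x dx = 1.
Sum: 6/5 − 1/4 − 5/3 + 1 = 17/60.
So LHS = 17/60.
∫_0^1 v(x) φ(x) dx = ∫_0^1 (12*x^4 - 9*x^3 - 3*x^2) dx. Term by term:
  ∫_0^1 12*x^4 dx = 12/5;  ∫_0^1 -9*x^3 dx = -9/4;  ∫_0^1 -3*x^2 dx = -1.
Sum: 12/5 − 9/4 − 1 = -17/20.
So RHS = -∫_0^1 v(x) φ(x) dx = 17/20.
LHS − RHS = -17/30 ≠ 0, so the identity fails.
(For a valid weak derivative the identity must hold for EVERY test function, in particular this one. The failure shows v is NOT the weak derivative of u.)
Correct weak derivative would be u'(x) = -4*x - 1.


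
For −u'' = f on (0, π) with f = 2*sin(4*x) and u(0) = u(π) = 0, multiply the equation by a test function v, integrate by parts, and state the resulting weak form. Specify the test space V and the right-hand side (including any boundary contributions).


V = H^1_0(0, π) (so v(0) = v(π) = 0); weak form: ∫_0^π u'v' dx = ∫_0^π (2*sin(4*x)) v dx for all v ∈ V.

Multiply both sides by a test function v and integrate from 0 to π:
  ∫_0^π −u''(x) v(x) dx = ∫_0^π f(x) v(x) dx.
Integrate the LHS by parts once:
  ∫_0^π −u'' v dx = −[u'(x) v(x)]_0^π + ∫_0^π u'(x) v'(x) dx.
Thus ∫_0^π u'(x) v'(x) dx = ∫_0^π f(x) v(x) dx + [u'(x) v(x)]_0^π.
Choose V so that boundary terms are either known or forced to vanish.
u is Dirichlet: u(0) = u(π) = 0. Let V = H^1_0(0, π); then v(0) = v(π) = 0, and [u' v]_0^π = 0.
Weak formulation: find u (satisfying any essential BC) such that ∫_0^π u'(x) v'(x) dx = ∫_0^π f v dx for all v ∈ V.
Substituting f(x) = 2*sin(4*x), the right-hand side is ∫_0^π (2*sin(4*x)) v dx.


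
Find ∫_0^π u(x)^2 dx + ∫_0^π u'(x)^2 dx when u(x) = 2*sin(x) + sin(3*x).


||u||_{H^1(0,π)}^2 = 9*π

u'(x) = 2*cos(x) + 3*cos(3*x).
Expand u² and (u')² and integrate term by term on (0, π), using: for integers n ≥ 1, ∫_0^π sin²(nx) dx = ∫_0^π cos²(nx) dx = π/2; for n ≠ n', ∫_0^π sin(nx)sin(n'x) dx = ∫_0^π cos(nx)cos(n'x) dx = 0; and by product-to-sum, ∫_0^π sin(nx)cos(n'x) dx = ½∫_0^π [sin((n+n')x) + sin((n−n')x)] dx, which is 0 when n+n' is even and 2n/(n²−n'²) when n+n' is odd (it need not vanish on (0, π)).
  u² squared terms: (2)²·∫sin(x)² dx = 4·π/2 = 2*π;  (1)²·∫sin(3x)² dx = 1·π/2 = π/2.
  u² cross terms: 2·(2)·(1)·∫sin(x)·sin(3x) dx = 4·(0) = 0.
  So ∫_0^π u² dx = 2*π + π/2 + 0 = 5*π/2.
  (u')² squared terms: (2)²·∫cos(x)² dx = 4·π/2 = 2*π;  (3)²·∫cos(3x)² dx = 9·π/2 = 9*π/2.
  (u')² cross terms: 2·(2)·(3)·∫cos(x)·cos(3x) dx = 12·(0) = 0.
  So ∫_0^π (u')² dx = 2*π + 9*π/2 + 0 = 13*π/2.
||u||_{H^1}^2 = (5*π/2) + (13*π/2) = 9*π.


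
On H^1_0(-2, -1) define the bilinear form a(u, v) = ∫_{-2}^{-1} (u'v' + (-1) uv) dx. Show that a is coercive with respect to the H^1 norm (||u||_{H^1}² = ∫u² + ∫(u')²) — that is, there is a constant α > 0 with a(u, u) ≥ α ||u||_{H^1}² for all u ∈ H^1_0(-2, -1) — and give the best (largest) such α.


α = (-1 + π^2)/(1 + π^2)

Coercivity of a(·,·) on H^1_0(-2, -1) means a(u, u) ≥ α ||u||_{H^1}² for every u ∈ H^1_0.
The interval has length L = 1, and Poincaré/coercivity depend only on L. Here a(u, u) = ∫(u')² + (-1)·∫u².
Here c = -1 < 0 with |c| < (π/L)² = π^2, so coercivity still holds. The condition a(u,u) ≥ α||u||_{H^1}² reads (1−α)∫(u')² ≥ (α−c)∫u². Any admissible α is ≤ 1 (rapidly oscillating u have ∫u²/∫(u')² → 0), and α = 1 would force 0 ≥ (1−c)∫u², impossible since c < 1; so 1−α > 0. By the sharp Poincaré inequality on H^1_0 of an interval of length L, ∫(u')² ≥ (π/L)²∫u² with equality for the first sine mode sin(π(x−x₀)/L) (x₀ the left endpoint), so the inequality holds for all u iff (1−α)(π/L)² ≥ α − c, i.e. α ≤ ((π/L)² + c)/((π/L)² + 1) = (1 + c(L/π)²)/(1 + (L/π)²). (Direct route, valid since c ≤ 0: Poincaré gives c∫u² ≥ c(L/π)²∫(u')², so a(u,u) ≥ (1 + c(L/π)²)∫(u')², while ||u||_{H^1}² ≤ (1 + (L/π)²)∫(u')²; dividing yields the same α.) With (π/L)² = π^2 and c = -1, the largest admissible constant is α = ((π/L)² + c)/((π/L)² + 1).
Simplifying, α = (-1 + π^2)/(1 + π^2).


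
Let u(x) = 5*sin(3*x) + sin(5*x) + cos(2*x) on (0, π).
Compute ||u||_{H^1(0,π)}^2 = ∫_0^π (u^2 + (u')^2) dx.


||u||_{H^1(0,π)}^2 = 1360/21 + 281*π/2

u'(x) = -2*sin(2*x) + 15*cos(3*x) + 5*cos(5*x).
Expand u² and (u')² and integrate term by term on (0, π), using: for integers n ≥ 1, ∫_0^π sin²(nx) dx = ∫_0^π cos²(nx) dx = π/2; for n ≠ n', ∫_0^π sin(nx)sin(n'x) dx = ∫_0^π cos(nx)cos(n'x) dx = 0; and by product-to-sum, ∫_0^π sin(nx)cos(n'x) dx = ½∫_0^π [sin((n+n')x) + sin((n−n')x)] dx, which is 0 when n+n' is even and 2n/(n²−n'²) when n+n' is odd (it need not vanish on (0, π)).
  u² squared terms: (5)²·∫sin(3x)² dx = 25·π/2 = 25*π/2;  (1)²·∫cos(2x)² dx = 1·π/2 = π/2;  (1)²·∫sin(5x)² dx = 1·π/2 = π/2.
  u² cross terms: 2·(5)·(1)·∫sin(3x)·cos(2x) dx = 10·(6/5) = 12;  2·(5)·(1)·∫sin(3x)·sin(5x) dx = 10·(0) = 0;  2·(1)·(1)·∫cos(2x)·sin(5x) dx = 2·(10/21) = 20/21.
  So ∫_0^π u² dx = 25*π/2 + π/2 + π/2 + 12 + 0 + 20/21 = 272/21 + 27*π/2.
  (u')² squared terms: (-2)²·∫sin(2x)² dx = 4·π/2 = 2*π;  (5)²·∫cos(5x)² dx = 25·π/2 = 25*π/2;  (15)²·∫cos(3x)² dx = 225·π/2 = 225*π/2.
  (u')² cross terms: 2·(-2)·(5)·∫sin(2x)·cos(5x) dx = -20·(-4/21) = 80/21;  2·(-2)·(15)·∫sin(2x)·cos(3x) dx = -60·(-4/5) = 48;  2·(5)·(15)·∫cos(5x)·cos(3x) dx = 150·(0) = 0.
  So ∫_0^π (u')² dx = 2*π + 25*π/2 + 225*π/2 + 80/21 + 48 + 0 = 1088/21 + 127*π.
||u||_{H^1}^2 = (272/21 + 27*π/2) + (1088/21 + 127*π) = 1360/21 + 281*π/2.


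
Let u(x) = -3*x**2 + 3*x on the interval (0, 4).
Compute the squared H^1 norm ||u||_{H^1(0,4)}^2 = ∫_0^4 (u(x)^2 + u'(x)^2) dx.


||u||_{H^1}^2 = 6996/5

The H^1 norm (squared) on an interval (0, L) is
  ||u||_{H^1}^2 = ∫_0^L u(x)^2 dx + ∫_0^L u'(x)^2 dx.
Compute u'(x) = 3 - 6*x.
Then u(x)^2 = 9*x**4 - 18*x**3 + 9*x**2 and u'(x)^2 = 36*x**2 - 36*x + 9.
Integrate each monomial from 0 to 4 using ∫_0^4 c·x^n dx = c·4^(n+1)/(n+1):
  ∫_0^4 u(x)^2 dx = ∫_0^4 (9*x^4 - 18*x^3 + 9*x^2) dx. Term by term:
    ∫_0^4 9*x^4 dx = 9216/5;  ∫_0^4 -18*x^3 dx = -1152;  ∫_0^4 9*x^2 dx = 192.
  Sum: 9216/5 − 1152 + 192 = 4416/5.
  ∫_0^4 u'(x)^2 dx = ∫_0^4 (36*x^2 - 36*x + 9) dx. Term by term:
    ∫_0^4 36*x^2 dx = 768;  ∫_0^4 -36*x dx = -288;  ∫_0^4 9 dx = 36.
  Sum: 768 − 288 + 36 = 516.
Adding: ||u||_{H^1}^2 = 4416/5 + 516 = 6996/5.


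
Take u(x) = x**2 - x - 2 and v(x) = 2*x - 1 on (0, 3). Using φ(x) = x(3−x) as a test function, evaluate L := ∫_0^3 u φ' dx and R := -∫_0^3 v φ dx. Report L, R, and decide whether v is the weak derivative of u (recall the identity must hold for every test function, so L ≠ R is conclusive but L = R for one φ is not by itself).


LHS = -9, RHS = -9. Yes, v = u' weakly.

u(x) = x**2 - x - 2, classical derivative u'(x) = 2*x - 1.
φ(x) = x(3−x), so φ'(x) = 3 - 2*x.
Note φ(0) = φ(3) = 0, so the boundary term u·φ vanishes.
LHS = ∫_0^3 u(x) φ'(x) dx = ∫_0^3 (-2*x^3 + 5*x^2 + x - 6) dx. Term by term:
  ∫_0^3 -2*x^3 dx = -81/2;  ∫_0^3 5*x^2 dx = 45;  ∫_0^3 x dx = 9/2;
  ∫_0^3 -6 dx = -18.
Sum: -81/2 + 45 + 9/2 − 18 = -9.
So LHS = -9.
∫_0^3 v(x) φ(x) dx = ∫_0^3 (-2*x^3 + 7*x^2 - 3*x) dx. Term by term:
  ∫_0^3 -2*x^3 dx = -81/2;  ∫_0^3 7*x^2 dx = 63;  ∫_0^3 -3*x dx = -27/2.
Sum: -81/2 + 63 − 27/2 = 9.
So RHS = -∫_0^3 v(x) φ(x) dx = -9.
LHS = RHS, so the identity holds for this test φ.
Moreover u is smooth here and v(x) = u'(x) = 2*x - 1 pointwise, so the identity holds for every test function. Hence v is the weak derivative of u.


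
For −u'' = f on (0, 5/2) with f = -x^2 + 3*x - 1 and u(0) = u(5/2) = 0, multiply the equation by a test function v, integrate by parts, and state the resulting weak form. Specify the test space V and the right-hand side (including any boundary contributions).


V = H^1_0(0, 5/2) (so v(0) = v(5/2) = 0); weak form: ∫_0^5/2 u'v' dx = ∫_0^5/2 (-x^2 + 3*x - 1) v dx for all v ∈ V.

Multiply both sides by a test function v and integrate from 0 to 5/2:
  ∫_0^5/2 −u''(x) v(x) dx = ∫_0^5/2 f(x) v(x) dx.
Integrate the LHS by parts once:
  ∫_0^5/2 −u'' v dx = −[u'(x) v(x)]_0^5/2 + ∫_0^5/2 u'(x) v'(x) dx.
Thus ∫_0^5/2 u'(x) v'(x) dx = ∫_0^5/2 f(x) v(x) dx + [u'(x) v(x)]_0^5/2.
Choose V so that boundary terms are either known or forced to vanish.
u is Dirichlet: u(0) = u(5/2) = 0. Let V = H^1_0(0, 5/2); then v(0) = v(5/2) = 0, and [u' v]_0^5/2 = 0.
Weak formulation: find u (satisfying any essential BC) such that ∫_0^5/2 u'(x) v'(x) dx = ∫_0^5/2 f v dx for all v ∈ V.
Substituting f(x) = -x^2 + 3*x - 1, the right-hand side is ∫_0^5/2 (-x^2 + 3*x - 1) v dx.


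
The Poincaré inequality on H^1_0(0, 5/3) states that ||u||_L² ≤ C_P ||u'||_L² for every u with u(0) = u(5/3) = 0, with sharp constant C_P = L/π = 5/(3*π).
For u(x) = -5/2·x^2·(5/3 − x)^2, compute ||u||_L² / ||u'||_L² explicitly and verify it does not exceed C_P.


||u||_L² / ||u'||_L² = 5*sqrt(3)/18 < C_P = 5/(3*π).

u(x) = -5/2·x^2·(5/3 − x)^2, so u'(x) = 5*x*(-18*x^2 + 45*x - 25)/9.
u(x) = -5/2·x^2·(5/3 − x)^2 vanishes at x = 0 and x = 5/3, so u ∈ H^1_0(0, 5/3). Differentiate via the product rule and integrate the resulting polynomials term by term.
  ∫_0^5/3 u² dx = ∫_0^5/3 (25*x^8/4 - 125*x^7/3 + 625*x^6/6 - 3125*x^5/27 + 15625*x^4/324) dx. Term by term:
    ∫_0^5/3 25*x^8/4 dx = 48828125/708588;  ∫_0^5/3 -125*x^7/3 dx = -48828125/157464;  ∫_0^5/3 625*x^6/6 dx = 48828125/91854;
    ∫_0^5/3 -3125*x^5/27 dx = -48828125/118098;  ∫_0^5/3 15625*x^4/324 dx = 9765625/78732.
  Sum: 48828125/708588 − 48828125/157464 + 48828125/91854 − 48828125/118098 + 9765625/78732 = 9765625/9920232.
  ∫_0^5/3 (u')² dx = ∫_0^5/3 (100*x^6 - 500*x^5 + 8125*x^4/9 - 6250*x^3/9 + 15625*x^2/81) dx. Term by term:
    ∫_0^5/3 100*x^6 dx = 7812500/15309;  ∫_0^5/3 -500*x^5 dx = -3906250/2187;  ∫_0^5/3 8125*x^4/9 dx = 5078125/2187;
    ∫_0^5/3 -6250*x^3/9 dx = -1953125/1458;  ∫_0^5/3 15625*x^2/81 dx = 1953125/6561.
  Sum: 7812500/15309 − 3906250/2187 + 5078125/2187 − 1953125/1458 + 1953125/6561 = 390625/91854.
∫_0^5/3 u² dx = 9765625/9920232, so ||u||_L² = 3125*sqrt(42)/20412.
∫_0^5/3 (u')² dx = 390625/91854, so ||u'||_L² = 625*sqrt(14)/1134.
Ratio ||u||_L² / ||u'||_L² = 5*sqrt(3)/18.
Sharp Poincaré constant on H^1_0(0, 5/3) is C_P = L/π = 5/(3*π), achieved by sin(3*π/5·x).
A polynomial bump cannot attain the sharp Poincaré constant (only the first sine eigenfunction does), so the ratio is strictly less than C_P, consistent with ||u||_L² ≤ C_P ||u'||_L².


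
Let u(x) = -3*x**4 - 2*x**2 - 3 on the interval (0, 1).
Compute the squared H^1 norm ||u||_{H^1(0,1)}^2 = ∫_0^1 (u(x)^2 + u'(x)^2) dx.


||u||_{H^1}^2 = 6848/105

The H^1 norm (squared) on an interval (0, L) is
  ||u||_{H^1}^2 = ∫_0^L u(x)^2 dx + ∫_0^L u'(x)^2 dx.
Compute u'(x) = -12*x**3 - 4*x.
Then u(x)^2 = 9*x**8 + 12*x**6 + 22*x**4 + 12*x**2 + 9 and u'(x)^2 = 144*x**6 + 96*x**4 + 16*x**2.
Integrate each monomial from 0 to 1 using ∫_0^1 c·x^n dx = c·1^(n+1)/(n+1):
  ∫_0^1 u(x)^2 dx = ∫_0^1 (9*x^8 + 12*x^6 + 22*x^4 + 12*x^2 + 9) dx. Term by term:
    ∫_0^1 9*x^8 dx = 1;  ∫_0^1 12*x^6 dx = 12/7;  ∫_0^1 22*x^4 dx = 22/5;
    ∫_0^1 12*x^2 dx = 4;  ∫_0^1 9 dx = 9.
  Sum: 1 + 12/7 + 22/5 + 4 + 9 = 704/35.
  ∫_0^1 u'(x)^2 dx = ∫_0^1 (144*x^6 + 96*x^4 + 16*x^2) dx. Term by term:
    ∫_0^1 144*x^6 dx = 144/7;  ∫_0^1 96*x^4 dx = 96/5;  ∫_0^1 16*x^2 dx = 16/3.
  Sum: 144/7 + 96/5 + 16/3 = 4736/105.
Adding: ||u||_{H^1}^2 = 704/35 + 4736/105 = 6848/105.


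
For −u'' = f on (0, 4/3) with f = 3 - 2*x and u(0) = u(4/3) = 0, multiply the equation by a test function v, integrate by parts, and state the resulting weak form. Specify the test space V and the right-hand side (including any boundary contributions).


V = H^1_0(0, 4/3) (so v(0) = v(4/3) = 0); weak form: ∫_0^4/3 u'v' dx = ∫_0^4/3 (3 - 2*x) v dx for all v ∈ V.

Multiply both sides by a test function v and integrate from 0 to 4/3:
  ∫_0^4/3 −u''(x) v(x) dx = ∫_0^4/3 f(x) v(x) dx.
Integrate the LHS by parts once:
  ∫_0^4/3 −u'' v dx = −[u'(x) v(x)]_0^4/3 + ∫_0^4/3 u'(x) v'(x) dx.
Thus ∫_0^4/3 u'(x) v'(x) dx = ∫_0^4/3 f(x) v(x) dx + [u'(x) v(x)]_0^4/3.
Choose V so that boundary terms are either known or forced to vanish.
u is Dirichlet: u(0) = u(4/3) = 0. Let V = H^1_0(0, 4/3); then v(0) = v(4/3) = 0, and [u' v]_0^4/3 = 0.
Weak formulation: find u (satisfying any essential BC) such that ∫_0^4/3 u'(x) v'(x) dx = ∫_0^4/3 f v dx for all v ∈ V.
Substituting f(x) = 3 - 2*x, the right-hand side is ∫_0^4/3 (3 - 2*x) v dx.


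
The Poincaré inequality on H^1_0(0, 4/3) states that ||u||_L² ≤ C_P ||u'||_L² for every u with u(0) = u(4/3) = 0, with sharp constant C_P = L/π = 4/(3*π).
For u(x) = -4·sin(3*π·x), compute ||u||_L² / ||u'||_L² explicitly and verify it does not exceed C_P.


||u||_L² / ||u'||_L² = 1/(3*π) < C_P = 4/(3*π).

u(x) = -4·sin(3*π·x), so u'(x) = -12*π*cos(3*π*x).
Writing u(x) = A·sin(kπx/L) with A = -4 and k = 4, use ∫_0^L sin²(kπx/L) dx = L/2 and ∫_0^L cos²(kπx/L) dx = L/2.
u² = 16·sin²(3*π·x) and (u')² = 144*π^2·cos²(3*π·x), and each of sin², cos² integrates to L/2 = 2/3 over (0, 4/3).
∫_0^4/3 u² dx = 32/3, so ||u||_L² = 4*sqrt(6)/3.
∫_0^4/3 (u')² dx = 96*π^2, so ||u'||_L² = 4*sqrt(6)*π.
Ratio ||u||_L² / ||u'||_L² = 1/(3*π).
Sharp Poincaré constant on H^1_0(0, 4/3) is C_P = L/π = 4/(3*π), achieved by sin(3*π/4·x).
This is the k = 4 harmonic; the ratio L/(kπ) is strictly less than C_P = L/π, consistent with the sharp inequality ||u||_L² ≤ C_P ||u'||_L².


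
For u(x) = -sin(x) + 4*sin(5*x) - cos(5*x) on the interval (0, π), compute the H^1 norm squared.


||u||_{H^1(0,π)}^2 = 222*π

u'(x) = 5*sin(5*x) - cos(x) + 20*cos(5*x).
Expand u² and (u')² and integrate term by term on (0, π), using: for integers n ≥ 1, ∫_0^π sin²(nx) dx = ∫_0^π cos²(nx) dx = π/2; for n ≠ n', ∫_0^π sin(nx)sin(n'x) dx = ∫_0^π cos(nx)cos(n'x) dx = 0; and by product-to-sum, ∫_0^π sin(nx)cos(n'x) dx = ½∫_0^π [sin((n+n')x) + sin((n−n')x)] dx, which is 0 when n+n' is even and 2n/(n²−n'²) when n+n' is odd (it need not vanish on (0, π)).
  u² squared terms: (-1)²·∫cos(5x)² dx = 1·π/2 = π/2;  (-1)²·∫sin(x)² dx = 1·π/2 = π/2;  (4)²·∫sin(5x)² dx = 16·π/2 = 8*π.
  u² cross terms: 2·(-1)·(-1)·∫cos(5x)·sin(x) dx = 2·(0) = 0;  2·(-1)·(4)·∫cos(5x)·sin(5x) dx = -8·(0) = 0;  2·(-1)·(4)·∫sin(x)·sin(5x) dx = -8·(0) = 0.
  So ∫_0^π u² dx = π/2 + π/2 + 8*π + 0 + 0 + 0 = 9*π.
  (u')² squared terms: (-1)²·∫cos(x)² dx = 1·π/2 = π/2;  (5)²·∫sin(5x)² dx = 25·π/2 = 25*π/2;  (20)²·∫cos(5x)² dx = 400·π/2 = 200*π.
  (u')² cross terms: 2·(-1)·(5)·∫cos(x)·sin(5x) dx = -10·(0) = 0;  2·(-1)·(20)·∫cos(x)·cos(5x) dx = -40·(0) = 0;  2·(5)·(20)·∫sin(5x)·cos(5x) dx = 200·(0) = 0.
  So ∫_0^π (u')² dx = π/2 + 25*π/2 + 200*π + 0 + 0 + 0 = 213*π.
||u||_{H^1}^2 = (9*π) + (213*π) = 222*π.


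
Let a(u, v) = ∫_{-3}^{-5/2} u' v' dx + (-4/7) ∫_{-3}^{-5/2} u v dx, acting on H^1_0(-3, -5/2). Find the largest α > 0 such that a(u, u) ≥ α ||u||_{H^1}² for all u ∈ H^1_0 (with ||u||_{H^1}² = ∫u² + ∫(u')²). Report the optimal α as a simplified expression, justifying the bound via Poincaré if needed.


α = 4*(-1 + 7*π^2)/(7*(1 + 4*π^2))

Coercivity of a(·,·) on H^1_0(-3, -5/2) means a(u, u) ≥ α ||u||_{H^1}² for every u ∈ H^1_0.
The interval has length L = 1/2, and Poincaré/coercivity depend only on L. Here a(u, u) = ∫(u')² + (-4/7)·∫u².
Here c = -4/7 < 0 with |c| < (π/L)² = 4*π^2, so coercivity still holds. The condition a(u,u) ≥ α||u||_{H^1}² reads (1−α)∫(u')² ≥ (α−c)∫u². Any admissible α is ≤ 1 (rapidly oscillating u have ∫u²/∫(u')² → 0), and α = 1 would force 0 ≥ (1−c)∫u², impossible since c < 1; so 1−α > 0. By the sharp Poincaré inequality on H^1_0 of an interval of length L, ∫(u')² ≥ (π/L)²∫u² with equality for the first sine mode sin(π(x−x₀)/L) (x₀ the left endpoint), so the inequality holds for all u iff (1−α)(π/L)² ≥ α − c, i.e. α ≤ ((π/L)² + c)/((π/L)² + 1) = (1 + c(L/π)²)/(1 + (L/π)²). (Direct route, valid since c ≤ 0: Poincaré gives c∫u² ≥ c(L/π)²∫(u')², so a(u,u) ≥ (1 + c(L/π)²)∫(u')², while ||u||_{H^1}² ≤ (1 + (L/π)²)∫(u')²; dividing yields the same α.) With (π/L)² = 4*π^2 and c = -4/7, the largest admissible constant is α = ((π/L)² + c)/((π/L)² + 1).
Simplifying, α = 4*(-1 + 7*π^2)/(7*(1 + 4*π^2)).


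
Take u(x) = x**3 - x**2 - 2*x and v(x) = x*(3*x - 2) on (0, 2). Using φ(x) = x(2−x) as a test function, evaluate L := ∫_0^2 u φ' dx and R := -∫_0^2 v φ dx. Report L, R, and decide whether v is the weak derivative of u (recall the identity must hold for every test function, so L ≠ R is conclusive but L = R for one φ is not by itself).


LHS = 8/15, RHS = -32/15. No, v is not the weak derivative of u.

u(x) = x**3 - x**2 - 2*x, classical derivative u'(x) = 3*x**2 - 2*x - 2.
φ(x) = x(2−x), so φ'(x) = 2 - 2*x.
Note φ(0) = φ(2) = 0, so the boundary term u·φ vanishes.
LHS = ∫_0^2 u(x) φ'(x) dx = ∫_0^2 (-2*x^4 + 4*x^3 + 2*x^2 - 4*x) dx. Term by term:
  ∫_0^2 -2*x^4 dx = -64/5;  ∫_0^2 4*x^3 dx = 16;  ∫_0^2 2*x^2 dx = 16/3;
  ∫_0^2 -4*x dx = -8.
Sum: -64/5 + 16 + 16/3 − 8 = 8/15.
So LHS = 8/15.
∫_0^2 v(x) φ(x) dx = ∫_0^2 (-3*x^4 + 8*x^3 - 4*x^2) dx. Term by term:
  ∫_0^2 -3*x^4 dx = -96/5;  ∫_0^2 8*x^3 dx = 32;  ∫_0^2 -4*x^2 dx = -32/3.
Sum: -96/5 + 32 − 32/3 = 32/15.
So RHS = -∫_0^2 v(x) φ(x) dx = -32/15.
LHS − RHS = 8/3 ≠ 0, so the identity fails.
(For a valid weak derivative the identity must hold for EVERY test function, in particular this one. The failure shows v is NOT the weak derivative of u.)
Correct weak derivative would be u'(x) = 3*x**2 - 2*x - 2.


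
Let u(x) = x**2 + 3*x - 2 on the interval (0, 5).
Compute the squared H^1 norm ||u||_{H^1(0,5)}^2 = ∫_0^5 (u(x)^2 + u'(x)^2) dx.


||u||_{H^1}^2 = 4005/2

The H^1 norm (squared) on an interval (0, L) is
  ||u||_{H^1}^2 = ∫_0^L u(x)^2 dx + ∫_0^L u'(x)^2 dx.
Compute u'(x) = 2*x + 3.
Then u(x)^2 = x**4 + 6*x**3 + 5*x**2 - 12*x + 4 and u'(x)^2 = 4*x**2 + 12*x + 9.
Integrate each monomial from 0 to 5 using ∫_0^5 c·x^n dx = c·5^(n+1)/(n+1):
  ∫_0^5 u(x)^2 dx = ∫_0^5 (x^4 + 6*x^3 + 5*x^2 - 12*x + 4) dx. Term by term:
    ∫_0^5 x^4 dx = 625;  ∫_0^5 6*x^3 dx = 1875/2;  ∫_0^5 5*x^2 dx = 625/3;
    ∫_0^5 -12*x dx = -150;  ∫_0^5 4 dx = 20.
  Sum: 625 + 1875/2 + 625/3 − 150 + 20 = 9845/6.
  ∫_0^5 u'(x)^2 dx = ∫_0^5 (4*x^2 + 12*x + 9) dx. Term by term:
    ∫_0^5 4*x^2 dx = 500/3;  ∫_0^5 12*x dx = 150;  ∫_0^5 9 dx = 45.
  Sum: 500/3 + 150 + 45 = 1085/3.
Adding: ||u||_{H^1}^2 = 9845/6 + 1085/3 = 4005/2.


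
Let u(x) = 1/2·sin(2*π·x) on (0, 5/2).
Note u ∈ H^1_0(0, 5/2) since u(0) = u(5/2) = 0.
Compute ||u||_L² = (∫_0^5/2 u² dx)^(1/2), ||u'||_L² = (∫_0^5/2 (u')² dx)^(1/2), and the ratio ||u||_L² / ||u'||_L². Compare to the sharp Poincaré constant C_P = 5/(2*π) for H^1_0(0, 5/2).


||u||_L² / ||u'||_L² = 1/(2*π) < C_P = 5/(2*π).

u(x) = 1/2·sin(2*π·x), so u'(x) = π*cos(2*π*x).
Writing u(x) = A·sin(kπx/L) with A = 1/2 and k = 5, use ∫_0^L sin²(kπx/L) dx = L/2 and ∫_0^L cos²(kπx/L) dx = L/2.
u² = 1/4·sin²(2*π·x) and (u')² = π^2·cos²(2*π·x), and each of sin², cos² integrates to L/2 = 5/4 over (0, 5/2).
∫_0^5/2 u² dx = 5/16, so ||u||_L² = sqrt(5)/4.
∫_0^5/2 (u')² dx = 5*π^2/4, so ||u'||_L² = sqrt(5)*π/2.
Ratio ||u||_L² / ||u'||_L² = 1/(2*π).
Sharp Poincaré constant on H^1_0(0, 5/2) is C_P = L/π = 5/(2*π), achieved by sin(2*π/5·x).
This is the k = 5 harmonic; the ratio L/(kπ) is strictly less than C_P = L/π, consistent with the sharp inequality ||u||_L² ≤ C_P ||u'||_L².


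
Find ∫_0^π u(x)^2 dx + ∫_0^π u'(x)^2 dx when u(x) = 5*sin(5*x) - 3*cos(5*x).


||u||_{H^1(0,π)}^2 = 442*π

u'(x) = 15*sin(5*x) + 25*cos(5*x).
Expand u² and (u')² and integrate term by term on (0, π), using: for integers n ≥ 1, ∫_0^π sin²(nx) dx = ∫_0^π cos²(nx) dx = π/2; for n ≠ n', ∫_0^π sin(nx)sin(n'x) dx = ∫_0^π cos(nx)cos(n'x) dx = 0; and by product-to-sum, ∫_0^π sin(nx)cos(n'x) dx = ½∫_0^π [sin((n+n')x) + sin((n−n')x)] dx, which is 0 when n+n' is even and 2n/(n²−n'²) when n+n' is odd (it need not vanish on (0, π)).
  u² squared terms: (-3)²·∫cos(5x)² dx = 9·π/2 = 9*π/2;  (5)²·∫sin(5x)² dx = 25·π/2 = 25*π/2.
  u² cross terms: 2·(-3)·(5)·∫cos(5x)·sin(5x) dx = -30·(0) = 0.
  So ∫_0^π u² dx = 9*π/2 + 25*π/2 + 0 = 17*π.
  (u')² squared terms: (15)²·∫sin(5x)² dx = 225·π/2 = 225*π/2;  (25)²·∫cos(5x)² dx = 625·π/2 = 625*π/2.
  (u')² cross terms: 2·(15)·(25)·∫sin(5x)·cos(5x) dx = 750·(0) = 0.
  So ∫_0^π (u')² dx = 225*π/2 + 625*π/2 + 0 = 425*π.
||u||_{H^1}^2 = (17*π) + (425*π) = 442*π.


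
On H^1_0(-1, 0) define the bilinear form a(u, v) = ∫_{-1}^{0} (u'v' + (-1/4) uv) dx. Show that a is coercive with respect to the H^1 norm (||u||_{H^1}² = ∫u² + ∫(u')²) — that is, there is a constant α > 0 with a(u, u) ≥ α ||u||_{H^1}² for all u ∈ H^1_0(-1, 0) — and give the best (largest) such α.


α = (-1/4 + π^2)/(1 + π^2)

Coercivity of a(·,·) on H^1_0(-1, 0) means a(u, u) ≥ α ||u||_{H^1}² for every u ∈ H^1_0.
The interval has length L = 1, and Poincaré/coercivity depend only on L. Here a(u, u) = ∫(u')² + (-1/4)·∫u².
Here c = -1/4 < 0 with |c| < (π/L)² = π^2, so coercivity still holds. The condition a(u,u) ≥ α||u||_{H^1}² reads (1−α)∫(u')² ≥ (α−c)∫u². Any admissible α is ≤ 1 (rapidly oscillating u have ∫u²/∫(u')² → 0), and α = 1 would force 0 ≥ (1−c)∫u², impossible since c < 1; so 1−α > 0. By the sharp Poincaré inequality on H^1_0 of an interval of length L, ∫(u')² ≥ (π/L)²∫u² with equality for the first sine mode sin(π(x−x₀)/L) (x₀ the left endpoint), so the inequality holds for all u iff (1−α)(π/L)² ≥ α − c, i.e. α ≤ ((π/L)² + c)/((π/L)² + 1) = (1 + c(L/π)²)/(1 + (L/π)²). (Direct route, valid since c ≤ 0: Poincaré gives c∫u² ≥ c(L/π)²∫(u')², so a(u,u) ≥ (1 + c(L/π)²)∫(u')², while ||u||_{H^1}² ≤ (1 + (L/π)²)∫(u')²; dividing yields the same α.) With (π/L)² = π^2 and c = -1/4, the largest admissible constant is α = ((π/L)² + c)/((π/L)² + 1).
Simplifying, α = (-1/4 + π^2)/(1 + π^2).


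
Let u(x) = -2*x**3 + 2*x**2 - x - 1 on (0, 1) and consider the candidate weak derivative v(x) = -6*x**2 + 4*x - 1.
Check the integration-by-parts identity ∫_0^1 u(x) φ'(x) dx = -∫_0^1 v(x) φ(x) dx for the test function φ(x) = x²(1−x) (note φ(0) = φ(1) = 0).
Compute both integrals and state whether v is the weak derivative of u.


LHS = 1/12, RHS = 1/12. Yes, v = u' weakly.

u(x) = -2*x**3 + 2*x**2 - x - 1, classical derivative u'(x) = -6*x**2 + 4*x - 1.
φ(x) = x²(1−x), so φ'(x) = x*(2 - 3*x).
Note φ(0) = φ(1) = 0, so the boundary term u·φ vanishes.
LHS = ∫_0^1 u(x) φ'(x) dx = ∫_0^1 (6*x^5 - 10*x^4 + 7*x^3 + x^2 - 2*x) dx. Term by term:
  ∫_0^1 6*x^5 dx = 1;  ∫_0^1 -10*x^4 dx = -2;  ∫_0^1 7*x^3 dx = 7/4;
  ∫_0^1 x^2 dx = 1/3;  ∫_0^1 -2*x dx = -1.
Sum: 1 − 2 + 7/4 + 1/3 − 1 = 1/12.
So LHS = 1/12.
∫_0^1 v(x) φ(x) dx = ∫_0^1 (6*x^5 - 10*x^4 + 5*x^3 - x^2) dx. Term by term:
  ∫_0^1 6*x^5 dx = 1;  ∫_0^1 -10*x^4 dx = -2;  ∫_0^1 5*x^3 dx = 5/4;
  ∫_0^1 -x^2 dx = -1/3.
Sum: 1 − 2 + 5/4 − 1/3 = -1/12.
So RHS = -∫_0^1 v(x) φ(x) dx = 1/12.
LHS = RHS, so the identity holds for this test φ.
Moreover u is smooth here and v(x) = u'(x) = -6*x**2 + 4*x - 1 pointwise, so the identity holds for every test function. Hence v is the weak derivative of u.


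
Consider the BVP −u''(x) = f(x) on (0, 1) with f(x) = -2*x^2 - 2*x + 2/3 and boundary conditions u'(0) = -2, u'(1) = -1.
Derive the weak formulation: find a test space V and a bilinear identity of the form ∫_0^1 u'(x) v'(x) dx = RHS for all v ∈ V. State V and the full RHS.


V = H^1(0, 1) (v unrestricted at boundary; u is determined up to an additive constant); weak form: ∫_0^1 u'v' dx = ∫_0^1 (-2*x^2 - 2*x + 2/3) v dx − v(1) + 2·v(0) for all v ∈ V.

Multiply both sides by a test function v and integrate from 0 to 1:
  ∫_0^1 −u''(x) v(x) dx = ∫_0^1 f(x) v(x) dx.
Integrate the LHS by parts once:
  ∫_0^1 −u'' v dx = −[u'(x) v(x)]_0^1 + ∫_0^1 u'(x) v'(x) dx.
Thus ∫_0^1 u'(x) v'(x) dx = ∫_0^1 f(x) v(x) dx + [u'(x) v(x)]_0^1.
Choose V so that boundary terms are either known or forced to vanish.
u has inhomogeneous Neumann u'(0) = -2, u'(1) = -1. [u' v]_0^1 = (-1)·v(1) − (-2)·v(0) = − v(1) + 2·v(0). Take V = H^1(0, 1); boundary term becomes part of RHS.
Weak formulation: find u (satisfying any essential BC) such that ∫_0^1 u'(x) v'(x) dx = ∫_0^1 f v dx − v(1) + 2·v(0) for all v ∈ V (Neumann data are natural BCs: they enter the RHS as boundary terms).
Substituting f(x) = -2*x^2 - 2*x + 2/3, the right-hand side is ∫_0^1 (-2*x^2 - 2*x + 2/3) v dx − v(1) + 2·v(0).
Compatibility check (pure Neumann): taking v ≡ 1 ∈ V gives 0 = ∫_0^1 f dx + (-1) − (-2), i.e. ∫_0^1 f dx must equal u'(0) − u'(1) = -1. Indeed ∫_0^1 (-2*x^2 - 2*x + 2/3) dx = -1, so the data are compatible. The solution is then unique only up to an additive constant (fix it e.g. by requiring ∫_0^1 u dx = 0).


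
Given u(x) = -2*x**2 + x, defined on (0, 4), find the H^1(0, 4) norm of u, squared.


||u||_{H^1}^2 = 12988/15

The H^1 norm (squared) on an interval (0, L) is
  ||u||_{H^1}^2 = ∫_0^L u(x)^2 dx + ∫_0^L u'(x)^2 dx.
Compute u'(x) = 1 - 4*x.
Then u(x)^2 = 4*x**4 - 4*x**3 + x**2 and u'(x)^2 = 16*x**2 - 8*x + 1.
Integrate each monomial from 0 to 4 using ∫_0^4 c·x^n dx = c·4^(n+1)/(n+1):
  ∫_0^4 u(x)^2 dx = ∫_0^4 (4*x^4 - 4*x^3 + x^2) dx. Term by term:
    ∫_0^4 4*x^4 dx = 4096/5;  ∫_0^4 -4*x^3 dx = -256;  ∫_0^4 x^2 dx = 64/3.
  Sum: 4096/5 − 256 + 64/3 = 8768/15.
  ∫_0^4 u'(x)^2 dx = ∫_0^4 (16*x^2 - 8*x + 1) dx. Term by term:
    ∫_0^4 16*x^2 dx = 1024/3;  ∫_0^4 -8*x dx = -64;  ∫_0^4 1 dx = 4.
  Sum: 1024/3 − 64 + 4 = 844/3.
Adding: ||u||_{H^1}^2 = 8768/15 + 844/3 = 12988/15.


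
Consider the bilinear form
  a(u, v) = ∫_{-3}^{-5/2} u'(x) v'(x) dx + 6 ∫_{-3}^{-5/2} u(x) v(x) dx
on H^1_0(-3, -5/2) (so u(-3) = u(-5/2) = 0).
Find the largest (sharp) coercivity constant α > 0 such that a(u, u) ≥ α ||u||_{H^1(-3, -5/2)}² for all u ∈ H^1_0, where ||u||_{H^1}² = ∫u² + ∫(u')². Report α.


α = 1

Coercivity of a(·,·) on H^1_0(-3, -5/2) means a(u, u) ≥ α ||u||_{H^1}² for every u ∈ H^1_0.
The interval has length L = 1/2, and Poincaré/coercivity depend only on L. Here a(u, u) = ∫(u')² + (6)·∫u².
Here c = 6 ≥ 1, so a(u,u) = ∫(u')² + c∫u² ≥ ∫(u')² + ∫u² = ||u||_{H^1}², i.e. α = 1 works. No larger α is possible: a(u,u) ≥ α||u||_{H^1}² means (1−α)∫(u')² ≥ (α−c)∫u², and for the modes u_n = sin(nπ(x−x₀)/L) (x₀ the left endpoint) one has ∫u_n²/∫(u_n')² = (L/(nπ))² → 0, so a(u_n,u_n)/||u_n||_{H^1}² → 1. Hence the optimal constant is α = 1.
Therefore α = 1.


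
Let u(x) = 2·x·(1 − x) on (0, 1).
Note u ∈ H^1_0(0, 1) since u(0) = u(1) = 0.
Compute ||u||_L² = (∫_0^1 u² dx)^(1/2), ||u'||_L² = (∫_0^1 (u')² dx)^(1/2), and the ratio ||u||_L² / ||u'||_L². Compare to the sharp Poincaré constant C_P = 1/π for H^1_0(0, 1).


||u||_L² / ||u'||_L² = sqrt(10)/10 < C_P = 1/π.

u(x) = 2·x·(1 − x), so u'(x) = 2 - 4*x.
u(x) = 2·x·(1 − x) vanishes at x = 0 and x = 1, so u ∈ H^1_0(0, 1). Differentiate via the product rule and integrate the resulting polynomials term by term.
  ∫_0^1 u² dx = ∫_0^1 (4*x^4 - 8*x^3 + 4*x^2) dx. Term by term:
    ∫_0^1 4*x^4 dx = 4/5;  ∫_0^1 -8*x^3 dx = -2;  ∫_0^1 4*x^2 dx = 4/3.
  Sum: 4/5 − 2 + 4/3 = 2/15.
  ∫_0^1 (u')² dx = ∫_0^1 (16*x^2 - 16*x + 4) dx. Term by term:
    ∫_0^1 16*x^2 dx = 16/3;  ∫_0^1 -16*x dx = -8;  ∫_0^1 4 dx = 4.
  Sum: 16/3 − 8 + 4 = 4/3.
∫_0^1 u² dx = 2/15, so ||u||_L² = sqrt(30)/15.
∫_0^1 (u')² dx = 4/3, so ||u'||_L² = 2*sqrt(3)/3.
Ratio ||u||_L² / ||u'||_L² = sqrt(10)/10.
Sharp Poincaré constant on H^1_0(0, 1) is C_P = L/π = 1/π, achieved by sin(π·x).
A polynomial bump cannot attain the sharp Poincaré constant (only the first sine eigenfunction does), so the ratio is strictly less than C_P, consistent with ||u||_L² ≤ C_P ||u'||_L².


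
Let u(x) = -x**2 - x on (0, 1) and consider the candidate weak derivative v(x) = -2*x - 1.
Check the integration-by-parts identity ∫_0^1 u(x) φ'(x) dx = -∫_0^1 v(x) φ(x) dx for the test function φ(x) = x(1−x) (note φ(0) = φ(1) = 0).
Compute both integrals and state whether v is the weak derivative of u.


LHS = 1/3, RHS = 1/3. Yes, v = u' weakly.

u(x) = -x**2 - x, classical derivative u'(x) = -2*x - 1.
φ(x) = x(1−x), so φ'(x) = 1 - 2*x.
Note φ(0) = φ(1) = 0, so the boundary term u·φ vanishes.
LHS = ∫_0^1 u(x) φ'(x) dx = ∫_0^1 (2*x^3 + x^2 - x) dx. Term by term:
  ∫_0^1 2*x^3 dx = 1/2;  ∫_0^1 x^2 dx = 1/3;  ∫_0^1 -x dx = -1/2.
Sum: 1/2 + 1/3 − 1/2 = 1/3.
So LHS = 1/3.
∫_0^1 v(x) φ(x) dx = ∫_0^1 (2*x^3 - x^2 - x) dx. Term by term:
  ∫_0^1 2*x^3 dx = 1/2;  ∫_0^1 -x^2 dx = -1/3;  ∫_0^1 -x dx = -1/2.
Sum: 1/2 − 1/3 − 1/2 = -1/3.
So RHS = -∫_0^1 v(x) φ(x) dx = 1/3.
LHS = RHS, so the identity holds for this test φ.
Moreover u is smooth here and v(x) = u'(x) = -2*x - 1 pointwise, so the identity holds for every test function. Hence v is the weak derivative of u.


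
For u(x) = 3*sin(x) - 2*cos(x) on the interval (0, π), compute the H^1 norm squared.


||u||_{H^1(0,π)}^2 = 13*π

u'(x) = 2*sin(x) + 3*cos(x).
Expand u² and (u')² and integrate term by term on (0, π), using: for integers n ≥ 1, ∫_0^π sin²(nx) dx = ∫_0^π cos²(nx) dx = π/2; for n ≠ n', ∫_0^π sin(nx)sin(n'x) dx = ∫_0^π cos(nx)cos(n'x) dx = 0; and by product-to-sum, ∫_0^π sin(nx)cos(n'x) dx = ½∫_0^π [sin((n+n')x) + sin((n−n')x)] dx, which is 0 when n+n' is even and 2n/(n²−n'²) when n+n' is odd (it need not vanish on (0, π)).
  u² squared terms: (-2)²·∫cos(x)² dx = 4·π/2 = 2*π;  (3)²·∫sin(x)² dx = 9·π/2 = 9*π/2.
  u² cross terms: 2·(-2)·(3)·∫cos(x)·sin(x) dx = -12·(0) = 0.
  So ∫_0^π u² dx = 2*π + 9*π/2 + 0 = 13*π/2.
  (u')² squared terms: (2)²·∫sin(x)² dx = 4·π/2 = 2*π;  (3)²·∫cos(x)² dx = 9·π/2 = 9*π/2.
  (u')² cross terms: 2·(2)·(3)·∫sin(x)·cos(x) dx = 12·(0) = 0.
  So ∫_0^π (u')² dx = 2*π + 9*π/2 + 0 = 13*π/2.
||u||_{H^1}^2 = (13*π/2) + (13*π/2) = 13*π.


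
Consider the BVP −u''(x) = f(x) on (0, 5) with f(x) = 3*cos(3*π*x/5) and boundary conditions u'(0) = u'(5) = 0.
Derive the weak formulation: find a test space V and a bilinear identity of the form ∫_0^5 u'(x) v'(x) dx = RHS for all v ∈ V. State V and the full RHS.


V = H^1(0, 5) (no boundary constraint on v; u is determined up to an additive constant); weak form: ∫_0^5 u'v' dx = ∫_0^5 (3*cos(3*π*x/5)) v dx for all v ∈ V.

Multiply both sides by a test function v and integrate from 0 to 5:
  ∫_0^5 −u''(x) v(x) dx = ∫_0^5 f(x) v(x) dx.
Integrate the LHS by parts once:
  ∫_0^5 −u'' v dx = −[u'(x) v(x)]_0^5 + ∫_0^5 u'(x) v'(x) dx.
Thus ∫_0^5 u'(x) v'(x) dx = ∫_0^5 f(x) v(x) dx + [u'(x) v(x)]_0^5.
Choose V so that boundary terms are either known or forced to vanish.
u has homogeneous Neumann: u'(0) = u'(5) = 0. So [u' v]_0^5 = 0·v(5) − 0·v(0) = 0 for any v; take V = H^1(0, 5).
Weak formulation: find u (satisfying any essential BC) such that ∫_0^5 u'(x) v'(x) dx = ∫_0^5 f v dx for all v ∈ V (homogeneous Neumann, so boundary terms vanish).
Substituting f(x) = 3*cos(3*π*x/5), the right-hand side is ∫_0^5 (3*cos(3*π*x/5)) v dx.
Compatibility check (pure Neumann): taking v ≡ 1 ∈ V gives 0 = ∫_0^5 f dx + (0) − (0), i.e. ∫_0^5 f dx must equal u'(0) − u'(5) = 0. Indeed ∫_0^5 (3*cos(3*π*x/5)) dx = 0, so the data are compatible. The solution is then unique only up to an additive constant (fix it e.g. by requiring ∫_0^5 u dx = 0).


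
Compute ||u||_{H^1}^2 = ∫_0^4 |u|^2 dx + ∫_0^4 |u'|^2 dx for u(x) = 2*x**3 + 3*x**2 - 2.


||u||_{H^1}^2 = 219760/7

The H^1 norm (squared) on an interval (0, L) is
  ||u||_{H^1}^2 = ∫_0^L u(x)^2 dx + ∫_0^L u'(x)^2 dx.
Compute u'(x) = 6*x**2 + 6*x.
Then u(x)^2 = 4*x**6 + 12*x**5 + 9*x**4 - 8*x**3 - 12*x**2 + 4 and u'(x)^2 = 36*x**4 + 72*x**3 + 36*x**2.
Integrate each monomial from 0 to 4 using ∫_0^4 c·x^n dx = c·4^(n+1)/(n+1):
  ∫_0^4 u(x)^2 dx = ∫_0^4 (4*x^6 + 12*x^5 + 9*x^4 - 8*x^3 - 12*x^2 + 4) dx. Term by term:
    ∫_0^4 4*x^6 dx = 65536/7;  ∫_0^4 12*x^5 dx = 8192;  ∫_0^4 9*x^4 dx = 9216/5;
    ∫_0^4 -8*x^3 dx = -512;  ∫_0^4 -12*x^2 dx = -256;  ∫_0^4 4 dx = 16.
  Sum: 65536/7 + 8192 + 9216/5 − 512 − 256 + 16 = 652592/35.
  ∫_0^4 u'(x)^2 dx = ∫_0^4 (36*x^4 + 72*x^3 + 36*x^2) dx. Term by term:
    ∫_0^4 36*x^4 dx = 36864/5;  ∫_0^4 72*x^3 dx = 4608;  ∫_0^4 36*x^2 dx = 768.
  Sum: 36864/5 + 4608 + 768 = 63744/5.
Adding: ||u||_{H^1}^2 = 652592/35 + 63744/5 = 219760/7.


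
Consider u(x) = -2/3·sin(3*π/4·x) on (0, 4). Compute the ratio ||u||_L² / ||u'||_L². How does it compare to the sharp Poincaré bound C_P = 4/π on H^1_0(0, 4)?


||u||_L² / ||u'||_L² = 4/(3*π) < C_P = 4/π.

u(x) = -2/3·sin(3*π/4·x), so u'(x) = -π*cos(3*π*x/4)/2.
Writing u(x) = A·sin(kπx/L) with A = -2/3 and k = 3, use ∫_0^L sin²(kπx/L) dx = L/2 and ∫_0^L cos²(kπx/L) dx = L/2.
u² = 4/9·sin²(3*π/4·x) and (u')² = π^2/4·cos²(3*π/4·x), and each of sin², cos² integrates to L/2 = 2 over (0, 4).
∫_0^4 u² dx = 8/9, so ||u||_L² = 2*sqrt(2)/3.
∫_0^4 (u')² dx = π^2/2, so ||u'||_L² = sqrt(2)*π/2.
Ratio ||u||_L² / ||u'||_L² = 4/(3*π).
Sharp Poincaré constant on H^1_0(0, 4) is C_P = L/π = 4/π, achieved by sin(π/4·x).
This is the k = 3 harmonic; the ratio L/(kπ) is strictly less than C_P = L/π, consistent with the sharp inequality ||u||_L² ≤ C_P ||u'||_L².


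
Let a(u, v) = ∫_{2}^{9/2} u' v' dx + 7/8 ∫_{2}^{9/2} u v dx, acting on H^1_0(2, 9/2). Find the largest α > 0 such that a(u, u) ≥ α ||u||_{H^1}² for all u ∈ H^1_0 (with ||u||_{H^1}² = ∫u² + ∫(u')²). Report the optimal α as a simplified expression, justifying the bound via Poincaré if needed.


α = (175 + 32*π^2)/(8*(25 + 4*π^2))

Coercivity of a(·,·) on H^1_0(2, 9/2) means a(u, u) ≥ α ||u||_{H^1}² for every u ∈ H^1_0.
The interval has length L = 5/2, and Poincaré/coercivity depend only on L. Here a(u, u) = ∫(u')² + (7/8)·∫u².
Here 0 < c = 7/8 < 1. The condition a(u,u) ≥ α||u||_{H^1}² reads (1−α)∫(u')² ≥ (α−c)∫u². Any admissible α is ≤ 1 (rapidly oscillating u have ∫u²/∫(u')² → 0), and α = 1 would force 0 ≥ (1−c)∫u², impossible since c < 1; so 1−α > 0. By the sharp Poincaré inequality on H^1_0 of an interval of length L, ∫(u')² ≥ (π/L)²∫u² with equality for the first sine mode sin(π(x−x₀)/L) (x₀ the left endpoint), so the inequality holds for all u iff (1−α)(π/L)² ≥ α − c, i.e. α ≤ ((π/L)² + c)/((π/L)² + 1) = (1 + c(L/π)²)/(1 + (L/π)²). With (π/L)² = 4*π^2/25 and c = 7/8, the largest admissible constant is α = ((π/L)² + c)/((π/L)² + 1).
Simplifying, α = (175 + 32*π^2)/(8*(25 + 4*π^2)).


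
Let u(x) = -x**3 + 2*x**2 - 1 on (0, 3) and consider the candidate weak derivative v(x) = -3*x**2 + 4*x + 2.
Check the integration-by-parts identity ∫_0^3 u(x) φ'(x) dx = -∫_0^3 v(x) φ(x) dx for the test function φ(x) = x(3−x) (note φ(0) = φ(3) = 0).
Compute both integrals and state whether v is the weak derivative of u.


LHS = 189/20, RHS = 9/20. No, v is not the weak derivative of u.

u(x) = -x**3 + 2*x**2 - 1, classical derivative u'(x) = -3*x**2 + 4*x.
φ(x) = x(3−x), so φ'(x) = 3 - 2*x.
Note φ(0) = φ(3) = 0, so the boundary term u·φ vanishes.
LHS = ∫_0^3 u(x) φ'(x) dx = ∫_0^3 (2*x^4 - 7*x^3 + 6*x^2 + 2*x - 3) dx. Term by term:
  ∫_0^3 2*x^4 dx = 486/5;  ∫_0^3 -7*x^3 dx = -567/4;  ∫_0^3 6*x^2 dx = 54;
  ∫_0^3 2*x dx = 9;  ∫_0^3 -3 dx = -9.
Sum: 486/5 − 567/4 + 54 + 9 − 9 = 189/20.
So LHS = 189/20.
∫_0^3 v(x) φ(x) dx = ∫_0^3 (3*x^4 - 13*x^3 + 10*x^2 + 6*x) dx. Term by term:
  ∫_0^3 3*x^4 dx = 729/5;  ∫_0^3 -13*x^3 dx = -1053/4;  ∫_0^3 10*x^2 dx = 90;
  ∫_0^3 6*x dx = 27.
Sum: 729/5 − 1053/4 + 90 + 27 = -9/20.
So RHS = -∫_0^3 v(x) φ(x) dx = 9/20.
LHS − RHS = 9 ≠ 0, so the identity fails.
(For a valid weak derivative the identity must hold for EVERY test function, in particular this one. The failure shows v is NOT the weak derivative of u.)
Correct weak derivative would be u'(x) = -3*x**2 + 4*x.


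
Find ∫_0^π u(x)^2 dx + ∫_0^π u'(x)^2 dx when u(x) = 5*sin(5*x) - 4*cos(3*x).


||u||_{H^1(0,π)}^2 = 405*π

u'(x) = 12*sin(3*x) + 25*cos(5*x).
Expand u² and (u')² and integrate term by term on (0, π), using: for integers n ≥ 1, ∫_0^π sin²(nx) dx = ∫_0^π cos²(nx) dx = π/2; for n ≠ n', ∫_0^π sin(nx)sin(n'x) dx = ∫_0^π cos(nx)cos(n'x) dx = 0; and by product-to-sum, ∫_0^π sin(nx)cos(n'x) dx = ½∫_0^π [sin((n+n')x) + sin((n−n')x)] dx, which is 0 when n+n' is even and 2n/(n²−n'²) when n+n' is odd (it need not vanish on (0, π)).
  u² squared terms: (-4)²·∫cos(3x)² dx = 16·π/2 = 8*π;  (5)²·∫sin(5x)² dx = 25·π/2 = 25*π/2.
  u² cross terms: 2·(-4)·(5)·∫cos(3x)·sin(5x) dx = -40·(0) = 0.
  So ∫_0^π u² dx = 8*π + 25*π/2 + 0 = 41*π/2.
  (u')² squared terms: (12)²·∫sin(3x)² dx = 144·π/2 = 72*π;  (25)²·∫cos(5x)² dx = 625·π/2 = 625*π/2.
  (u')² cross terms: 2·(12)·(25)·∫sin(3x)·cos(5x) dx = 600·(0) = 0.
  So ∫_0^π (u')² dx = 72*π + 625*π/2 + 0 = 769*π/2.
||u||_{H^1}^2 = (41*π/2) + (769*π/2) = 405*π.
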